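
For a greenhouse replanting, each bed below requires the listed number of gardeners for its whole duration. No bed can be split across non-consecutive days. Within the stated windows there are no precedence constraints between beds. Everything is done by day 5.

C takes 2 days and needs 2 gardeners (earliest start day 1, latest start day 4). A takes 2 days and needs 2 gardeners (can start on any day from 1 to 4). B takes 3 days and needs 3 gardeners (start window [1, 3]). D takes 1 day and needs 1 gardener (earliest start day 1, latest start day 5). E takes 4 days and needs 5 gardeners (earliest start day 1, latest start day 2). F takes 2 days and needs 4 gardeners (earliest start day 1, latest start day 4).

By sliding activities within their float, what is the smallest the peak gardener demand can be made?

Early-start (C@1, A@1, B@1, D@1, E@1, F@1) gives peak 17: d1:17  d2:16  d3:8  d4:5  d5:0.
Shift A→3, F→4.
Schedule C@1, A@3, B@1, D@1, E@1, F@4: d1:11  d2:10  d3:10  d4:11  d5:4 — peak 11.

11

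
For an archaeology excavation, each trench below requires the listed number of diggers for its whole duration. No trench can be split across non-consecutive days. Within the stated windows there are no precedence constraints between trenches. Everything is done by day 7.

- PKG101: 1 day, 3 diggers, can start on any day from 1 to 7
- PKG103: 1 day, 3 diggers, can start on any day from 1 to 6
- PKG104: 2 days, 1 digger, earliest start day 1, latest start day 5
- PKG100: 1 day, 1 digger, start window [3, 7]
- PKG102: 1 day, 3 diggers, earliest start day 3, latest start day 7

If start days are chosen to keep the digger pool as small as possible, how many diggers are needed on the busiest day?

3

Early-start (PKG101@1, PKG103@1, PKG104@1, PKG100@3, PKG102@3) gives peak 7: d1:7  d2:1  d3:4  d4:0  d5:0  d6:0  d7:0.
Shift PKG103→2, PKG104→3, PKG102→5.
Schedule PKG101@1, PKG103@2, PKG104@3, PKG100@3, PKG102@5: d1:3  d2:3  d3:2  d4:1  d5:3  d6:0  d7:0 — peak 3.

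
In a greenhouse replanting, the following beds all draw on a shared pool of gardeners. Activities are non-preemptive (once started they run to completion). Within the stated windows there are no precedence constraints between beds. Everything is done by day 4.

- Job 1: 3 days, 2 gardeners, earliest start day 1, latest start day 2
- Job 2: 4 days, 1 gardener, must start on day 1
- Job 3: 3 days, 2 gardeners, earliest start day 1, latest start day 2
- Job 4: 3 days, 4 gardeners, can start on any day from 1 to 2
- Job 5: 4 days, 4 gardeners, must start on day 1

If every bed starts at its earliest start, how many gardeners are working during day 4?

At early start, day 4 has: Job 2, Job 5.
Demand: 1 + 4 = 5.

5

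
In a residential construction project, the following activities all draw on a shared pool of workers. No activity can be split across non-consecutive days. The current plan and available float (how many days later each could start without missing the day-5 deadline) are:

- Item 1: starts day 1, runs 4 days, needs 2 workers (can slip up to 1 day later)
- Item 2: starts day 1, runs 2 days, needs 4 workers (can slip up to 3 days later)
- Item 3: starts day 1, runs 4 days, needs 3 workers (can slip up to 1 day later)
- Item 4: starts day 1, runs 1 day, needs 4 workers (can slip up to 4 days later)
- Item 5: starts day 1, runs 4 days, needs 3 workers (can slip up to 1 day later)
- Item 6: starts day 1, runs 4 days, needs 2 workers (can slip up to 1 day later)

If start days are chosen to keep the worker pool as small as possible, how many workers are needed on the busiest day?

14

Early-start (Item 1@1, Item 2@1, Item 3@1, Item 4@1, Item 5@1, Item 6@1) gives peak 18: d1:18  d2:14  d3:10  d4:10  d5:0.
Shift Item 5→2, Item 6→2.
Schedule Item 1@1, Item 2@1, Item 3@1, Item 4@1, Item 5@2, Item 6@2: d1:13  d2:14  d3:10  d4:10  d5:5 — peak 14.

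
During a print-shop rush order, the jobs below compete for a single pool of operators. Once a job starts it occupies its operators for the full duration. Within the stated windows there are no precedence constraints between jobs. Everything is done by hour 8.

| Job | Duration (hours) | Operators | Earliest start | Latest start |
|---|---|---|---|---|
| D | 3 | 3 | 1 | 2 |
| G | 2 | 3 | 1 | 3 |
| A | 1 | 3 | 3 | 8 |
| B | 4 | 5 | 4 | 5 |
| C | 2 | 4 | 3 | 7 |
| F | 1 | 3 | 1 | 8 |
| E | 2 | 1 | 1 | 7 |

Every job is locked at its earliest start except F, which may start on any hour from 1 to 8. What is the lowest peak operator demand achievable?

F@1: h1:10  h2:7  h3:10  h4:9  h5:5  h6:5  h7:5  h8:0 → peak 10
F@2: h1:7  h2:10  h3:10  h4:9  h5:5  h6:5  h7:5  h8:0 → peak 10
F@3: h1:7  h2:7  h3:13  h4:9  h5:5  h6:5  h7:5  h8:0 → peak 13
F@4: h1:7  h2:7  h3:10  h4:12  h5:5  h6:5  h7:5  h8:0 → peak 12
F@5: h1:7  h2:7  h3:10  h4:9  h5:8  h6:5  h7:5  h8:0 → peak 10
F@6: h1:7  h2:7  h3:10  h4:9  h5:5  h6:8  h7:5  h8:0 → peak 10
F@7: h1:7  h2:7  h3:10  h4:9  h5:5  h6:5  h7:8  h8:0 → peak 10
F@8: h1:7  h2:7  h3:10  h4:9  h5:5  h6:5  h7:5  h8:3 → peak 10
Best is F@1, peak 10.

10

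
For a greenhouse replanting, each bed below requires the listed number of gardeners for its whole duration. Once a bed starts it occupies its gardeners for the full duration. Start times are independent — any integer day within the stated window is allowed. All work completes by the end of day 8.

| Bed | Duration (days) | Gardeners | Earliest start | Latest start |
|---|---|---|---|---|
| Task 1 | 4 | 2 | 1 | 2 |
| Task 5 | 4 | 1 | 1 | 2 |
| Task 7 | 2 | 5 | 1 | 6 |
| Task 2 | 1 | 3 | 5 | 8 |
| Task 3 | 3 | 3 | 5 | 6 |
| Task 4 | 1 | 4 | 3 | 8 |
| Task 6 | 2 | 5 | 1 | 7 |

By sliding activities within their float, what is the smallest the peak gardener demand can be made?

Early-start (Task 1@1, Task 5@1, Task 7@1, Task 2@5, Task 3@5, Task 4@3, Task 6@1) gives peak 13: d1:13  d2:13  d3:7  d4:3  d5:6  d6:3  d7:3  d8:0.
Shift Task 6→6.
Schedule Task 1@1, Task 5@1, Task 7@1, Task 2@5, Task 3@5, Task 4@3, Task 6@6: d1:8  d2:8  d3:7  d4:3  d5:6  d6:8  d7:8  d8:0 — peak 8.

8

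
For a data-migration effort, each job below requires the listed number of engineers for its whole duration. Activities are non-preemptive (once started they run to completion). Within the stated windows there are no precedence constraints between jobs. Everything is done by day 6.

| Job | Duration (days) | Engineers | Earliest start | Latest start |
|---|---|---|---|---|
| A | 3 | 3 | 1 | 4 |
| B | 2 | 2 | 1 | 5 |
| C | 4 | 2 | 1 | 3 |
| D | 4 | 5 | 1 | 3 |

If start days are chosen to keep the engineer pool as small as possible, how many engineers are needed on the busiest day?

10

Early-start (A@1, B@1, C@1, D@1) gives peak 12: d1:12  d2:12  d3:10  d4:7  d5:0  d6:0.
Shift D→3.
Schedule A@1, B@1, C@1, D@3: d1:7  d2:7  d3:10  d4:7  d5:5  d6:5 — peak 10.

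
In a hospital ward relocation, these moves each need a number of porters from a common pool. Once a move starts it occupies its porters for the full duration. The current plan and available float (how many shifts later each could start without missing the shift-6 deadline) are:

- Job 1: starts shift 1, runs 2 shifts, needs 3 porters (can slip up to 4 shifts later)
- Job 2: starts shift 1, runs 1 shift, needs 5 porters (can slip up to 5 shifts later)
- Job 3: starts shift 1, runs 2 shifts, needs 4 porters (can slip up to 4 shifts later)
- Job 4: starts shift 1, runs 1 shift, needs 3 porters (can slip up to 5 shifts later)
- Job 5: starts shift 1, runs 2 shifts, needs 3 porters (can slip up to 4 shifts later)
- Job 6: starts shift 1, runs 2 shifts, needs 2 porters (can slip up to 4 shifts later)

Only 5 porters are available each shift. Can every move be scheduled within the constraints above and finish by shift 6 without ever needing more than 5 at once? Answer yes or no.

Total porter-shifts = 32; over 6 shifts the average is 32/6 > 5, so some shift must exceed 5.

no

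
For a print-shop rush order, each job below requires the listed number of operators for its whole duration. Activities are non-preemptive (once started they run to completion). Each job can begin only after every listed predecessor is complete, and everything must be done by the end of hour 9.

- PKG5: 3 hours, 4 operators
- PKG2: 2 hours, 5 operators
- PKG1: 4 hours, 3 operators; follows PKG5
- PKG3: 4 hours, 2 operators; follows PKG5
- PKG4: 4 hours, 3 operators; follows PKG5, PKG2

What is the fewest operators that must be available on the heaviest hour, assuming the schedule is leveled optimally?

8

Early-start (PKG5@1, PKG2@1, PKG1@4, PKG3@4, PKG4@4) gives peak 9: h1:9  h2:9  h3:4  h4:8  h5:8  h6:8  h7:8  h8:0  h9:0.
Shift PKG2→4, PKG3→6, PKG4→6.
Schedule PKG5@1, PKG2@4, PKG1@4, PKG3@6, PKG4@6: h1:4  h2:4  h3:4  h4:8  h5:8  h6:8  h7:8  h8:5  h9:5 — peak 8.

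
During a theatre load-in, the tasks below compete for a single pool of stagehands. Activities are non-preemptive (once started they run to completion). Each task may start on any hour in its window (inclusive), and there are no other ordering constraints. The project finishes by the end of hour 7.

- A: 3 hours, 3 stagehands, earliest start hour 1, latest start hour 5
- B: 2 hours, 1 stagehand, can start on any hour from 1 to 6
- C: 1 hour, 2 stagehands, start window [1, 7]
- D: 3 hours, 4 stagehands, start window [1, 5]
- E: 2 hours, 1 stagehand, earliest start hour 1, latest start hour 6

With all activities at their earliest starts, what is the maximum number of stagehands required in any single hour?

11

Early-start schedule: A@1, B@1, C@1, D@1, E@1.
Load per hour: hour 1: 11, hour 2: 9, hour 3: 7, hour 4: 0, hour 5: 0, hour 6: 0, hour 7: 0.
Peak is 11.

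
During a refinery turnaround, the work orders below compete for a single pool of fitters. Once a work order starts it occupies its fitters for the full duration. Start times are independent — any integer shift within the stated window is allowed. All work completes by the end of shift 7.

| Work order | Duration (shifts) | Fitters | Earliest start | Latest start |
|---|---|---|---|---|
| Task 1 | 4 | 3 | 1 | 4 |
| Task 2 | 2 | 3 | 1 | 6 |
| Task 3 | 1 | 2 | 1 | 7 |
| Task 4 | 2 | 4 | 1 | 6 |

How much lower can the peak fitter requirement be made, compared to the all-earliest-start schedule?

6

Early-start peak: s1:12  s2:10  s3:3  s4:3  s5:0  s6:0  s7:0 ⇒ 12.
Leveled (Task 1@1, Task 2@1, Task 3@3, Task 4@5): s1:6  s2:6  s3:5  s4:3  s5:4  s6:4  s7:0 ⇒ 6.
Reduction 12 − 6 = 6.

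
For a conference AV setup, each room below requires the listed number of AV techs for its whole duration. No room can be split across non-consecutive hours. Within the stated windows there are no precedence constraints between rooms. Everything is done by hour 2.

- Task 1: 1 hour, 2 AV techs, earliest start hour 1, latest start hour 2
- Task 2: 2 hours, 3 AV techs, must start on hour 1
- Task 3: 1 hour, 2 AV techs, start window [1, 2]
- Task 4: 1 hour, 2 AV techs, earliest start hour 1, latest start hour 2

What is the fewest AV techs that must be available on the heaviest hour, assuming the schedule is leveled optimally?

7

Early-start (Task 1@1, Task 2@1, Task 3@1, Task 4@1) gives peak 9: h1:9  h2:3.
Shift Task 4→2.
Schedule Task 1@1, Task 2@1, Task 3@1, Task 4@2: h1:7  h2:5 — peak 7.
No arrangement of the 8 feasible schedules does better.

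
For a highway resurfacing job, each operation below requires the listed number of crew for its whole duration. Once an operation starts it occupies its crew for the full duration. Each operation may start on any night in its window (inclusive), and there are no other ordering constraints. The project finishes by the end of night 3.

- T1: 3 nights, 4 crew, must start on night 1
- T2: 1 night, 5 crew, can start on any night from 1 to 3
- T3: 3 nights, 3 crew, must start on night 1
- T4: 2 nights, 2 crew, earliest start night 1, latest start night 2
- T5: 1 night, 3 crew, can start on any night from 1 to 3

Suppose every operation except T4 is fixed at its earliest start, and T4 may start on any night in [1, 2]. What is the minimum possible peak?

T4@1: n1:17  n2:9  n3:7 → peak 17
T4@2: n1:15  n2:9  n3:9 → peak 15
Best is T4@2, peak 15.

15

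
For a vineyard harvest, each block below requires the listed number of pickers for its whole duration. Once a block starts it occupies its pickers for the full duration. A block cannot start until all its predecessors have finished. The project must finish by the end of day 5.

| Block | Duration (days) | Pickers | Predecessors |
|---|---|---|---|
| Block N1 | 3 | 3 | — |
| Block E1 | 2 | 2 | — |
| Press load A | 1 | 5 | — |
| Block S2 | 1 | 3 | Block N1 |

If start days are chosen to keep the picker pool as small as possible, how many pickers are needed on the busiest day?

5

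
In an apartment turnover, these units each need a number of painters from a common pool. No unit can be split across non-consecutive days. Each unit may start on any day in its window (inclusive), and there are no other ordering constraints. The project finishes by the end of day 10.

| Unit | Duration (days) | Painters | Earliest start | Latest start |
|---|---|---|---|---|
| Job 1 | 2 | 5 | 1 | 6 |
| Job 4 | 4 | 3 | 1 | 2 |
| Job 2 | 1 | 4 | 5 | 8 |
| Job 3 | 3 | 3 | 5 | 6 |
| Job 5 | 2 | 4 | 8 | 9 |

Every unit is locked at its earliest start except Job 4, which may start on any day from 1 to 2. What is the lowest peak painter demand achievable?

8

Job 4@1: d1:8  d2:8  d3:3  d4:3  d5:7  d6:3  d7:3  d8:4  d9:4  d10:0 → peak 8
Job 4@2: d1:5  d2:8  d3:3  d4:3  d5:10  d6:3  d7:3  d8:4  d9:4  d10:0 → peak 10
Best is Job 4@1, peak 8.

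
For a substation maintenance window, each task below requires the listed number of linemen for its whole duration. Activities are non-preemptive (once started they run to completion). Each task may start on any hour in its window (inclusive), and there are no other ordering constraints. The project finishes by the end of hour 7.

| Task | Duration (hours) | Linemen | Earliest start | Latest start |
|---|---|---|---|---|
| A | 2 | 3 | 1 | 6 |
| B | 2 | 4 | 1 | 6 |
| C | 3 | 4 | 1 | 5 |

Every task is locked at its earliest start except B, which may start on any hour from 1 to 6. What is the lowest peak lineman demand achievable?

B@1: h1:11  h2:11  h3:4  h4:0  h5:0  h6:0  h7:0 → peak 11
B@2: h1:7  h2:11  h3:8  h4:0  h5:0  h6:0  h7:0 → peak 11
B@3: h1:7  h2:7  h3:8  h4:4  h5:0  h6:0  h7:0 → peak 8
B@4: h1:7  h2:7  h3:4  h4:4  h5:4  h6:0  h7:0 → peak 7
B@5: h1:7  h2:7  h3:4  h4:0  h5:4  h6:4  h7:0 → peak 7
B@6: h1:7  h2:7  h3:4  h4:0  h5:0  h6:4  h7:4 → peak 7
Best is B@4, peak 7.

7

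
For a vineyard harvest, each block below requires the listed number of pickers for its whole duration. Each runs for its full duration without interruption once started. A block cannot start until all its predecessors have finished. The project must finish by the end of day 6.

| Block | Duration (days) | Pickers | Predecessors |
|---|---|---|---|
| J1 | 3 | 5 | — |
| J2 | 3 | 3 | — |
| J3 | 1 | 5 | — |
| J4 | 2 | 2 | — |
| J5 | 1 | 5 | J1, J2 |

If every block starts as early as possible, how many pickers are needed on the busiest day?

Early-start schedule: J1@1, J2@1, J3@1, J4@1, J5@4.
Load per day: day 1: 15, day 2: 10, day 3: 8, day 4: 5, day 5: 0, day 6: 0.
Peak is 15.

15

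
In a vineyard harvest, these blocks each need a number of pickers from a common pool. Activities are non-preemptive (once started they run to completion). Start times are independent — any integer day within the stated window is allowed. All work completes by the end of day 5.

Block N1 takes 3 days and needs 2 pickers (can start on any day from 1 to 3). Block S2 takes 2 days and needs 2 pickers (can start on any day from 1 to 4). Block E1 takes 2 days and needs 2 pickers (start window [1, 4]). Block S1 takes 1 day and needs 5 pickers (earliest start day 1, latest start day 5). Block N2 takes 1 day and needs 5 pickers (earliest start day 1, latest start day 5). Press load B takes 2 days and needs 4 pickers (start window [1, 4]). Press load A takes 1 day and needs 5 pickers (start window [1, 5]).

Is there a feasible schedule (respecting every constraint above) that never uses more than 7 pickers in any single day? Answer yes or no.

no

Total picker-days = 37; over 5 days the average is 37/5 > 7, so some day must exceed 7.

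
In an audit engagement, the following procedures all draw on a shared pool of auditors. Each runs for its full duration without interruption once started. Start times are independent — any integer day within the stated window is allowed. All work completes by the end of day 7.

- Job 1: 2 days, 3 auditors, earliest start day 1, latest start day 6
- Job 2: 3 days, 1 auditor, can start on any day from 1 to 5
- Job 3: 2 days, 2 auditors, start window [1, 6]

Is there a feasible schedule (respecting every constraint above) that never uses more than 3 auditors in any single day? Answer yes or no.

yes

Schedule Job 1@1, Job 2@3, Job 3@3: d1:3  d2:3  d3:3  d4:3  d5:1  d6:0  d7:0 — peak 3 ≤ 3.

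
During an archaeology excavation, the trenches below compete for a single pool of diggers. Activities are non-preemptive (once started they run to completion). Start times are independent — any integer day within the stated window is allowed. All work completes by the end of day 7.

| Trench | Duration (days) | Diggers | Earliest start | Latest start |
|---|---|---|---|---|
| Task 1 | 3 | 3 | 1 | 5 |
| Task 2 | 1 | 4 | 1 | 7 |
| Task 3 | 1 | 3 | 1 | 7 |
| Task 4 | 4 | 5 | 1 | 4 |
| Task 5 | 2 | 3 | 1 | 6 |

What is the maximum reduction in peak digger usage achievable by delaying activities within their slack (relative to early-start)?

10

Early-start peak: d1:18  d2:11  d3:8  d4:5  d5:0  d6:0  d7:0 ⇒ 18.
Leveled (Task 1@1, Task 2@1, Task 3@2, Task 4@3, Task 5@4): d1:7  d2:6  d3:8  d4:8  d5:8  d6:5  d7:0 ⇒ 8.
Reduction 18 − 8 = 10.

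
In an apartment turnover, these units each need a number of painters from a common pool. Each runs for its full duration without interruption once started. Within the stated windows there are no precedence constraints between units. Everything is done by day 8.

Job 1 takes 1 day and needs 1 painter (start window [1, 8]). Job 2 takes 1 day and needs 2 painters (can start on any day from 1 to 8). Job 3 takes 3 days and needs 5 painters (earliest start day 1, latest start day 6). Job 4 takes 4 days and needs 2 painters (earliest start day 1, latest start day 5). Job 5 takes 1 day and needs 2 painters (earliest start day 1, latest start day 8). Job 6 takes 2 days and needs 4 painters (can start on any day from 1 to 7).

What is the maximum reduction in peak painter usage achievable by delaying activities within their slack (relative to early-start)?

10

Early-start peak: d1:16  d2:11  d3:7  d4:2  d5:0  d6:0  d7:0  d8:0 ⇒ 16.
Leveled (Job 1@1, Job 2@1, Job 3@2, Job 4@5, Job 5@1, Job 6@5): d1:5  d2:5  d3:5  d4:5  d5:6  d6:6  d7:2  d8:2 ⇒ 6.
Reduction 16 − 6 = 10.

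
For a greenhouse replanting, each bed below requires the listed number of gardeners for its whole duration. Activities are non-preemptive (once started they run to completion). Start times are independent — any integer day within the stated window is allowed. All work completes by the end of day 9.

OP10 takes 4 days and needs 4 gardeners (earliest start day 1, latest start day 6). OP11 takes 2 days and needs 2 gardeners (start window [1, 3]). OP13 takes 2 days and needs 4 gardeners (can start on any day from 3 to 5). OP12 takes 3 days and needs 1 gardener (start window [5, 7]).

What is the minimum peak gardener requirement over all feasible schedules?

5

Early-start (OP10@1, OP11@1, OP13@3, OP12@5) gives peak 8: d1:6  d2:6  d3:8  d4:8  d5:1  d6:1  d7:1  d8:0  d9:0.
Shift OP10→5.
Schedule OP10@5, OP11@1, OP13@3, OP12@5: d1:2  d2:2  d3:4  d4:4  d5:5  d6:5  d7:5  d8:4  d9:0 — peak 5.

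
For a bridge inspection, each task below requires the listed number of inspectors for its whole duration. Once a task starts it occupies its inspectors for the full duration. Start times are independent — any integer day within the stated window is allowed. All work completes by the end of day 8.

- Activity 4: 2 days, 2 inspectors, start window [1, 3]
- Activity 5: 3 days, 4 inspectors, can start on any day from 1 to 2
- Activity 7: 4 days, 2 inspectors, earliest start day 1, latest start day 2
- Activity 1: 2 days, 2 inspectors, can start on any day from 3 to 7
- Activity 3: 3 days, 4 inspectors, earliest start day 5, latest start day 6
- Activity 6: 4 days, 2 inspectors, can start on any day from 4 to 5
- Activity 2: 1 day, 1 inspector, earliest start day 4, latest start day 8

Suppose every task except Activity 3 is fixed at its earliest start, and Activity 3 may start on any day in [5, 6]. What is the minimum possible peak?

Activity 3@5: d1:8  d2:8  d3:8  d4:7  d5:6  d6:6  d7:6  d8:0 → peak 8
Activity 3@6: d1:8  d2:8  d3:8  d4:7  d5:2  d6:6  d7:6  d8:4 → peak 8
Best is Activity 3@5, peak 8.

8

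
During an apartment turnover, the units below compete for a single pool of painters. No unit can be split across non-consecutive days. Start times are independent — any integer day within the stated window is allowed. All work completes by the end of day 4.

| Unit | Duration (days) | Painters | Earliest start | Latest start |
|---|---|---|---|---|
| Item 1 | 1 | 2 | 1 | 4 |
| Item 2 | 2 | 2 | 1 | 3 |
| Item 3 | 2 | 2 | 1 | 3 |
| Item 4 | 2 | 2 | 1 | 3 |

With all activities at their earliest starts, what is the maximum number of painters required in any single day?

Early-start schedule: Item 1@1, Item 2@1, Item 3@1, Item 4@1.
Load per day: day 1: 8, day 2: 6, day 3: 0, day 4: 0.
Peak is 8.

8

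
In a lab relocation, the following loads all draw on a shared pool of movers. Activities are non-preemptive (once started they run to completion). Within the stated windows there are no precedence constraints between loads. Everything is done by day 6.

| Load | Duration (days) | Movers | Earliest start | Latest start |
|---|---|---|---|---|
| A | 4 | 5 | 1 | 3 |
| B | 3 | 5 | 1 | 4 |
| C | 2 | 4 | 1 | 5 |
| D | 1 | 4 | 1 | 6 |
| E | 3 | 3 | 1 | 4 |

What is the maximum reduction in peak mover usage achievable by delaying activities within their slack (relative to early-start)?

10

Early-start peak: d1:21  d2:17  d3:13  d4:5  d5:0  d6:0 ⇒ 21.
Leveled (A@1, B@1, C@5, D@5, E@4): d1:10  d2:10  d3:10  d4:8  d5:11  d6:7 ⇒ 11.
Reduction 21 − 11 = 10.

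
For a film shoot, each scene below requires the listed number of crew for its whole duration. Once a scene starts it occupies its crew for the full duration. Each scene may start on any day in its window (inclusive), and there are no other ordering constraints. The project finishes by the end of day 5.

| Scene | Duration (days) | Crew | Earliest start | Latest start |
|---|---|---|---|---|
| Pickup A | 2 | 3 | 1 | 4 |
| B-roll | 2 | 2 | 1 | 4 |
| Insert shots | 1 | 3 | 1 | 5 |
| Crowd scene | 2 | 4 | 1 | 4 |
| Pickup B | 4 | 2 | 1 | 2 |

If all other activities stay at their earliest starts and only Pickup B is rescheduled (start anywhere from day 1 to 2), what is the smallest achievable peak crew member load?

12

Pickup B@1: d1:14  d2:11  d3:2  d4:2  d5:0 → peak 14
Pickup B@2: d1:12  d2:11  d3:2  d4:2  d5:2 → peak 12
Best is Pickup B@2, peak 12.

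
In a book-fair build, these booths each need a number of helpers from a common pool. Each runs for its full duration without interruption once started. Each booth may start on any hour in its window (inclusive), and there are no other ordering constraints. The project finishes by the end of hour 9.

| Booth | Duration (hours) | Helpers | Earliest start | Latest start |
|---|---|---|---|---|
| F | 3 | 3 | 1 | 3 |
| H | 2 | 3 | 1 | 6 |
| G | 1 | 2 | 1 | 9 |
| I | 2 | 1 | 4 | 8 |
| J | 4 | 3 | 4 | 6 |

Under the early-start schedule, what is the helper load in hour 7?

At early start, hour 7 has: J.
Demand: 3 = 3.

3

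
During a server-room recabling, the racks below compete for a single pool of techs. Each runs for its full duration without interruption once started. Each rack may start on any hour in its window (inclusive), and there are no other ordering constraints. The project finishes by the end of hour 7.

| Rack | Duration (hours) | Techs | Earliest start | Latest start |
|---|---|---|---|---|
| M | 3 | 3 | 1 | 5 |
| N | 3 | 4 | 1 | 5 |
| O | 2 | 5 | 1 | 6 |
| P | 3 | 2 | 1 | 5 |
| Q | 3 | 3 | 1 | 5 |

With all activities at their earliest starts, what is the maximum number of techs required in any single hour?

17

Early-start schedule: M@1, N@1, O@1, P@1, Q@1.
Load per hour: hour 1: 17, hour 2: 17, hour 3: 12, hour 4: 0, hour 5: 0, hour 6: 0, hour 7: 0.
Peak is 17.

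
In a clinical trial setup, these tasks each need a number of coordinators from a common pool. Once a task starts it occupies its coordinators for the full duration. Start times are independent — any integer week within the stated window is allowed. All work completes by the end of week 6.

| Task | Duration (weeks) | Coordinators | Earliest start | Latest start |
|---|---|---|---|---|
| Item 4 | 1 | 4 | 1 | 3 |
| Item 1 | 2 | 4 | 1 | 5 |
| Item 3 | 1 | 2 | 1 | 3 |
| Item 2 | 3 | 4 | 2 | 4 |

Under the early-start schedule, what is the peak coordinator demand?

10

Early-start schedule: Item 4@1, Item 1@1, Item 3@1, Item 2@2.
Load per week: week 1: 10, week 2: 8, week 3: 4, week 4: 4, week 5: 0, week 6: 0.
Peak is 10.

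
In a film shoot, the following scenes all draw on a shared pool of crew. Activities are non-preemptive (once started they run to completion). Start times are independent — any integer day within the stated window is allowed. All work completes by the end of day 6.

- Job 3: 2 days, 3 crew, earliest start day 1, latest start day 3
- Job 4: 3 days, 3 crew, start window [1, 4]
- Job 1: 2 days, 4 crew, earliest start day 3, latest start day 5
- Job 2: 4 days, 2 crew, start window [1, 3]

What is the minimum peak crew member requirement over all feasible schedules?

6

Early-start (Job 3@1, Job 4@1, Job 1@3, Job 2@1) gives peak 9: d1:8  d2:8  d3:9  d4:6  d5:0  d6:0.
Shift Job 1→4, Job 2→3.
Schedule Job 3@1, Job 4@1, Job 1@4, Job 2@3: d1:6  d2:6  d3:5  d4:6  d5:6  d6:2 — peak 6.
Total crew member-days = 31 over 6 days ⇒ peak ≥ ⌈31/6⌉ = 6, so 6 is optimal.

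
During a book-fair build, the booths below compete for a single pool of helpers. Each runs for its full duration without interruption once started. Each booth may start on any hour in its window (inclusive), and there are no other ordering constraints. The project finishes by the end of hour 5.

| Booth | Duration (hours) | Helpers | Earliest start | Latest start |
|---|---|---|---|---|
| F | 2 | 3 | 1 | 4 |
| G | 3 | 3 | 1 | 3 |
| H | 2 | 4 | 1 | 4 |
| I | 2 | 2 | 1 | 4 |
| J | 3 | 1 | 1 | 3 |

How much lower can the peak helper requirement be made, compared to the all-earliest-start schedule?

6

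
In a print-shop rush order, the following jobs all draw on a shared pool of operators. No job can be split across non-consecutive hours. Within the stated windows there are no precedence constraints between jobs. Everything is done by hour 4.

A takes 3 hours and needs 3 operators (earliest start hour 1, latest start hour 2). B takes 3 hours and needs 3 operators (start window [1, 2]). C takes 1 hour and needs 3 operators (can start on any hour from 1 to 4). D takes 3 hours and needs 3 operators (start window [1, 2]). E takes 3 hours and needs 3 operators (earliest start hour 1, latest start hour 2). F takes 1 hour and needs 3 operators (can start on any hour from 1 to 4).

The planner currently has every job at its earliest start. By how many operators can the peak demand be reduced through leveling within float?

6

Early-start peak: h1:18  h2:12  h3:12  h4:0 ⇒ 18.
Leveled (A@1, B@1, C@1, D@1, E@2, F@4): h1:12  h2:12  h3:12  h4:6 ⇒ 12.
Reduction 18 − 12 = 6.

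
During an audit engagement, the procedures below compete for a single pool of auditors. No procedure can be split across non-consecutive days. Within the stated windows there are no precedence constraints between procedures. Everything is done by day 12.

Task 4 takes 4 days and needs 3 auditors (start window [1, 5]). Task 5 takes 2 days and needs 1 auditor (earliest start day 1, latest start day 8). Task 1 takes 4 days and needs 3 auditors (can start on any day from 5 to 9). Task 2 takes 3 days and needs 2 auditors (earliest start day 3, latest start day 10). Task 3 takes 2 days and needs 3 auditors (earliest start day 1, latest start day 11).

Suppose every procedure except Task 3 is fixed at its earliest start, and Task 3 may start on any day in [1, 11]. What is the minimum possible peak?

Task 3@1: d1:7  d2:7  d3:5  d4:5  d5:5  d6:3  d7:3  d8:3  d9:0  d10:0  d11:0  d12:0 → peak 7
Task 3@2: d1:4  d2:7  d3:8  d4:5  d5:5  d6:3  d7:3  d8:3  d9:0  d10:0  d11:0  d12:0 → peak 8
Task 3@3: d1:4  d2:4  d3:8  d4:8  d5:5  d6:3  d7:3  d8:3  d9:0  d10:0  d11:0  d12:0 → peak 8
Task 3@4: d1:4  d2:4  d3:5  d4:8  d5:8  d6:3  d7:3  d8:3  d9:0  d10:0  d11:0  d12:0 → peak 8
Task 3@5: d1:4  d2:4  d3:5  d4:5  d5:8  d6:6  d7:3  d8:3  d9:0  d10:0  d11:0  d12:0 → peak 8
Task 3@6: d1:4  d2:4  d3:5  d4:5  d5:5  d6:6  d7:6  d8:3  d9:0  d10:0  d11:0  d12:0 → peak 6
Task 3@7: d1:4  d2:4  d3:5  d4:5  d5:5  d6:3  d7:6  d8:6  d9:0  d10:0  d11:0  d12:0 → peak 6
Task 3@8: d1:4  d2:4  d3:5  d4:5  d5:5  d6:3  d7:3  d8:6  d9:3  d10:0  d11:0  d12:0 → peak 6
Task 3@9: d1:4  d2:4  d3:5  d4:5  d5:5  d6:3  d7:3  d8:3  d9:3  d10:3  d11:0  d12:0 → peak 5
Task 3@10: d1:4  d2:4  d3:5  d4:5  d5:5  d6:3  d7:3  d8:3  d9:0  d10:3  d11:3  d12:0 → peak 5
Task 3@11: d1:4  d2:4  d3:5  d4:5  d5:5  d6:3  d7:3  d8:3  d9:0  d10:0  d11:3  d12:3 → peak 5
Best is Task 3@9, peak 5.

5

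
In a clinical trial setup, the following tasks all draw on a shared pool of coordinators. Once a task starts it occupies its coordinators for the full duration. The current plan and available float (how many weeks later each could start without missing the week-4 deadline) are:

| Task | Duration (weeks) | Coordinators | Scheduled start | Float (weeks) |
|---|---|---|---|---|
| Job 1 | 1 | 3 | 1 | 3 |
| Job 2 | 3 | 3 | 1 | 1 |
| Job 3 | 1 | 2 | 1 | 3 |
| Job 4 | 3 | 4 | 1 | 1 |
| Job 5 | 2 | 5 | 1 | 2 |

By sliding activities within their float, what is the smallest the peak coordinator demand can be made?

Early-start (Job 1@1, Job 2@1, Job 3@1, Job 4@1, Job 5@1) gives peak 17: w1:17  w2:12  w3:7  w4:0.
Shift Job 5→2.
Schedule Job 1@1, Job 2@1, Job 3@1, Job 4@1, Job 5@2: w1:12  w2:12  w3:12  w4:0 — peak 12.

12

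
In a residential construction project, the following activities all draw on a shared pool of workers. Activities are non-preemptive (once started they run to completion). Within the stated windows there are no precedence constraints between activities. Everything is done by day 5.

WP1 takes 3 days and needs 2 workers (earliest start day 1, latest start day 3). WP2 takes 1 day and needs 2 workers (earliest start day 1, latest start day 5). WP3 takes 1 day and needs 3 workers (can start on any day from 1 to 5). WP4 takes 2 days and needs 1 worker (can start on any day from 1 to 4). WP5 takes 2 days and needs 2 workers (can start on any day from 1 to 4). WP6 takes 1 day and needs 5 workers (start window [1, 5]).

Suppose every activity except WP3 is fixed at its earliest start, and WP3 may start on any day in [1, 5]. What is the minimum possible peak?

12

WP3@1: d1:15  d2:5  d3:2  d4:0  d5:0 → peak 15
WP3@2: d1:12  d2:8  d3:2  d4:0  d5:0 → peak 12
WP3@3: d1:12  d2:5  d3:5  d4:0  d5:0 → peak 12
WP3@4: d1:12  d2:5  d3:2  d4:3  d5:0 → peak 12
WP3@5: d1:12  d2:5  d3:2  d4:0  d5:3 → peak 12
Best is WP3@2, peak 12.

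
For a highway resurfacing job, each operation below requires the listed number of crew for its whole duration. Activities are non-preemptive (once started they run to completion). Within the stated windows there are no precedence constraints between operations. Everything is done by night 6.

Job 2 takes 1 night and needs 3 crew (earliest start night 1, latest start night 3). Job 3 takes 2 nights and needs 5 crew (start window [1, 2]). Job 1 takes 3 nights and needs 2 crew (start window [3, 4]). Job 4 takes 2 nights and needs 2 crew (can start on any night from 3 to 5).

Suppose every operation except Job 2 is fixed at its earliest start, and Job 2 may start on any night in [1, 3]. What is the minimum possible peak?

7

Job 2@1: n1:8  n2:5  n3:4  n4:4  n5:2  n6:0 → peak 8
Job 2@2: n1:5  n2:8  n3:4  n4:4  n5:2  n6:0 → peak 8
Job 2@3: n1:5  n2:5  n3:7  n4:4  n5:2  n6:0 → peak 7
Best is Job 2@3, peak 7.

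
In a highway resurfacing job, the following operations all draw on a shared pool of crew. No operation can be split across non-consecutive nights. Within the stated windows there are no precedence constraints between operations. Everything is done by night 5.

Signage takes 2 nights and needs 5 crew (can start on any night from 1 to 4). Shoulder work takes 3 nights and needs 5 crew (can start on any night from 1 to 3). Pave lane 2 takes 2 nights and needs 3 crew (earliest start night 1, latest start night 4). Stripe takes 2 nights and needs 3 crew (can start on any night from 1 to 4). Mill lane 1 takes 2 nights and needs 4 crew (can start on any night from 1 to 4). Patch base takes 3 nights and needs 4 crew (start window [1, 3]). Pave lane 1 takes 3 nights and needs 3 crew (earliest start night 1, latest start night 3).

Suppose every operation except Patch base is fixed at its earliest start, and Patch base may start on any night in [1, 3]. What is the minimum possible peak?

23

Patch base@1: n1:27  n2:27  n3:12  n4:0  n5:0 → peak 27
Patch base@2: n1:23  n2:27  n3:12  n4:4  n5:0 → peak 27
Patch base@3: n1:23  n2:23  n3:12  n4:4  n5:4 → peak 23
Best is Patch base@3, peak 23.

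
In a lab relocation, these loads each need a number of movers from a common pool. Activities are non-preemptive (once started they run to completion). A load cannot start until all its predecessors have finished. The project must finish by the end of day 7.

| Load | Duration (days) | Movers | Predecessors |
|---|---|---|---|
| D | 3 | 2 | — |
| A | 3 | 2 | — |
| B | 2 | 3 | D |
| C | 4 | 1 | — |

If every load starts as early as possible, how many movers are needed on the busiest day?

Early-start schedule: D@1, A@1, B@4, C@1.
Load per day: day 1: 5, day 2: 5, day 3: 5, day 4: 4, day 5: 3, day 6: 0, day 7: 0.
Peak is 5.

5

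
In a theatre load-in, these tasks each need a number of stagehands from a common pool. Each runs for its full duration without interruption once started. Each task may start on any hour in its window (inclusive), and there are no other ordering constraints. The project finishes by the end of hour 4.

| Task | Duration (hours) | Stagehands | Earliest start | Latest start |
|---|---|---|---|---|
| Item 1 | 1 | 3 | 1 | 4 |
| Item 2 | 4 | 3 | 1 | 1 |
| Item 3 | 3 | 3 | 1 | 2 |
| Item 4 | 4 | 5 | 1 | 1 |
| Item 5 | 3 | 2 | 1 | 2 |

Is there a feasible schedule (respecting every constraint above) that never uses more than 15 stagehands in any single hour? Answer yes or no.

yes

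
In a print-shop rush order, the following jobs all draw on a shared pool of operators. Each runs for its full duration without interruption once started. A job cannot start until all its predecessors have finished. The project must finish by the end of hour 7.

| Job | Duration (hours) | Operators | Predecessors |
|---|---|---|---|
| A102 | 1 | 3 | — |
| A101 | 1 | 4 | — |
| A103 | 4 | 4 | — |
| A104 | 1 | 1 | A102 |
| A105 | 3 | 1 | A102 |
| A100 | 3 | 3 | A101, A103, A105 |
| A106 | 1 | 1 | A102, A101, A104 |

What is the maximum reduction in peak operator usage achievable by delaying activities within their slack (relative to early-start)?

Early-start peak: h1:11  h2:6  h3:6  h4:5  h5:3  h6:3  h7:3 ⇒ 11.
Leveled (A102@1, A101@2, A103@1, A104@3, A105@2, A100@5, A106@4): h1:7  h2:9  h3:6  h4:6  h5:3  h6:3  h7:3 ⇒ 9.
Reduction 11 − 9 = 2.

2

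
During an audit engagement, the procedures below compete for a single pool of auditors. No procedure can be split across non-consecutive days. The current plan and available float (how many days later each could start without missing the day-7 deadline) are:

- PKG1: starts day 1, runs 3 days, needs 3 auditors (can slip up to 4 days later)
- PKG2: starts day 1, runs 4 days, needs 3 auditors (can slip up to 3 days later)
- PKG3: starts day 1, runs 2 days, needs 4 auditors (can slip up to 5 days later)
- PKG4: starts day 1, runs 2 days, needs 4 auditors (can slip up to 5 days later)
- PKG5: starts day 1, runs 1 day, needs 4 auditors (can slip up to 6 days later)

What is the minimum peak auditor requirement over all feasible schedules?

7

Early-start (PKG1@1, PKG2@1, PKG3@1, PKG4@1, PKG5@1) gives peak 18: d1:18  d2:14  d3:6  d4:3  d5:0  d6:0  d7:0.
Shift PKG2→2, PKG3→4, PKG4→6.
Schedule PKG1@1, PKG2@2, PKG3@4, PKG4@6, PKG5@1: d1:7  d2:6  d3:6  d4:7  d5:7  d6:4  d7:4 — peak 7.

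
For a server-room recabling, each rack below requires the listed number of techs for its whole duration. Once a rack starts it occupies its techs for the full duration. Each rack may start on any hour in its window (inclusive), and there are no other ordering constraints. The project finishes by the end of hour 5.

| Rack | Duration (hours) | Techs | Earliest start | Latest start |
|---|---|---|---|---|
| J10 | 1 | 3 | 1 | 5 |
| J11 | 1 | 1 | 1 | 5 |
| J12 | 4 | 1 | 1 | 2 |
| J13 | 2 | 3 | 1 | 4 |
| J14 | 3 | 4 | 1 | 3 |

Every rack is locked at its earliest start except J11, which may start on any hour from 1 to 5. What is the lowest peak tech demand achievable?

11

J11@1: h1:12  h2:8  h3:5  h4:1  h5:0 → peak 12
J11@2: h1:11  h2:9  h3:5  h4:1  h5:0 → peak 11
J11@3: h1:11  h2:8  h3:6  h4:1  h5:0 → peak 11
J11@4: h1:11  h2:8  h3:5  h4:2  h5:0 → peak 11
J11@5: h1:11  h2:8  h3:5  h4:1  h5:1 → peak 11
Best is J11@2, peak 11.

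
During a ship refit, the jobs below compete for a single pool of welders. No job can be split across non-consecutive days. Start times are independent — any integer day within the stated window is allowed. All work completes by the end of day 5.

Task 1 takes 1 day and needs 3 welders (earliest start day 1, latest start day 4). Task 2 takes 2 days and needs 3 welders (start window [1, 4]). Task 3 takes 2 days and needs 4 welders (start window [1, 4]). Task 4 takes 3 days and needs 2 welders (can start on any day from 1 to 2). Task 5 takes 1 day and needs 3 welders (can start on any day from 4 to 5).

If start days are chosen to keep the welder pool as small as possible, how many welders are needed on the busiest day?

Early-start (Task 1@1, Task 2@1, Task 3@1, Task 4@1, Task 5@4) gives peak 12: d1:12  d2:9  d3:2  d4:3  d5:0.
Shift Task 3→3, Task 4→2, Task 5→5.
Schedule Task 1@1, Task 2@1, Task 3@3, Task 4@2, Task 5@5: d1:6  d2:5  d3:6  d4:6  d5:3 — peak 6.
Total welder-days = 26 over 5 days ⇒ peak ≥ ⌈26/5⌉ = 6, so 6 is optimal.

6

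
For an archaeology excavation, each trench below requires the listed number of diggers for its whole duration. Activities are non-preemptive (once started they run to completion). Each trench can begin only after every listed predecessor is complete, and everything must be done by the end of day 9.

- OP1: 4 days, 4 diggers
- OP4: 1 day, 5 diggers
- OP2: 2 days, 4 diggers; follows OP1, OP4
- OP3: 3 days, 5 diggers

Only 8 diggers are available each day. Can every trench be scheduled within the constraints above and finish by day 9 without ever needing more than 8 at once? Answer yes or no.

The minimum achievable peak is 9; 8 < 9, so no feasible schedule stays within the cap.

no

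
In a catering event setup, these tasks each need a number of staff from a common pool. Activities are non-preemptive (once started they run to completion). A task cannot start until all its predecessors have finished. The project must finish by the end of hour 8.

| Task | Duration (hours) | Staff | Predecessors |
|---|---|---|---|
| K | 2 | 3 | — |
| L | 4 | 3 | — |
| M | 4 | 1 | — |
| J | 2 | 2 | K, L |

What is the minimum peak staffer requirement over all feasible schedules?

Early-start (K@1, L@1, M@1, J@5) gives peak 7: h1:7  h2:7  h3:4  h4:4  h5:2  h6:2  h7:0  h8:0.
Shift L→3, J→7.
Schedule K@1, L@3, M@1, J@7: h1:4  h2:4  h3:4  h4:4  h5:3  h6:3  h7:2  h8:2 — peak 4.
Total staffer-hours = 26 over 8 hours ⇒ peak ≥ ⌈26/8⌉ = 4, so 4 is optimal.

4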